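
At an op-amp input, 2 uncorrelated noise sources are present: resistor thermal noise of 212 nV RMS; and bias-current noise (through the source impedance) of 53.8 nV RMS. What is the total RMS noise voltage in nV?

Uncorrelated sources add in power (mean-square): V_tot = √(ΣV_i²)
V_tot = √[(2.12×10⁻⁷)² + (5.38×10⁻⁸)²] = 2.19×10⁻⁷ V = 219 nV

219 nV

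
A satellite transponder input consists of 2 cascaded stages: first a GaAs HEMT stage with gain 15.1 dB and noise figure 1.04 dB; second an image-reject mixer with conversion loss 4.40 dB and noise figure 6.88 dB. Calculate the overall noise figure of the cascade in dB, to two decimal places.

Convert to linear (a loss of L dB is a gain of −L dB): F_i = 10^(NF_i/10), G_i = 10^(G_i,dB/10)
  Stage 1: F_1 = 10^(1.04/10) = 1.271, G_1 = 10^(15.1/10) = 32.36
  Stage 2: F_2 = 10^(6.88/10) = 4.875, G_2 = 10^(−4.40/10) = 0.3631
Friis cascade:
  F = 1.271 + (4.875 − 1)/32.36 = 1.390
NF = 10 log₁₀(1.390) = 1.43 dB

1.43 dB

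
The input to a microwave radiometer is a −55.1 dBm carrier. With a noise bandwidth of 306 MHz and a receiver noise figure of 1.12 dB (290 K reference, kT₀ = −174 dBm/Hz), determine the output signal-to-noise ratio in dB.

Noise floor: N = −174 + 10 log₁₀(B) + NF
10 log₁₀(3.06×10⁸) = 84.86 dB
N = −174 + 84.86 + 1.12 = −88.02 dBm
SNR = P_sig − N = −55.1 − (−88.02) = 32.92 dB → 32.9 dB

32.9 dB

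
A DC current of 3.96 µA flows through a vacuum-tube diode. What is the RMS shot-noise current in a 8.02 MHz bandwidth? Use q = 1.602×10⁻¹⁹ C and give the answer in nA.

I_n = √(2qI·B)
2qI·B = 2 × 1.602×10⁻¹⁹ × 3.96×10⁻⁶ × 8.02×10⁶ = 1.02×10⁻¹⁷ A²
I_n = √(1.02×10⁻¹⁷) = 3.19×10⁻⁹ A = 3.19 nA

3.19 nA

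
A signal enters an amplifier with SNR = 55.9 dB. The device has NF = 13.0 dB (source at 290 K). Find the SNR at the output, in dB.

42.9 dB

By definition F = SNR_in/SNR_out, so in dB: SNR_out = SNR_in − NF
SNR_out = 55.9 − 13.0 = 42.9 dB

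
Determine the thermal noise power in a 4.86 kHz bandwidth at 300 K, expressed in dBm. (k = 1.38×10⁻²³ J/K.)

−137.0 dBm

P_n = kTB = 1.38×10⁻²³ × 300 × 4.86×10³ = 2.01×10⁻¹⁷ W
In dBm: 10 log₁₀(2.01×10⁻¹⁷ / 10⁻³) = −137.0 dBm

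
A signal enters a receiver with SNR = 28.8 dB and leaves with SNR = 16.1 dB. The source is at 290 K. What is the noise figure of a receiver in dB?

NF (dB) = SNR_in(dB) − SNR_out(dB) when the source is at T₀
NF = 28.8 − 16.1 = 12.7 dB

12.7 dB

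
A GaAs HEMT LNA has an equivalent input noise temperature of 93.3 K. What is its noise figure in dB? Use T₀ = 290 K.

1.21 dB

F = 1 + T_e/T₀ = 1 + 93.3/290 = 1.32172
NF = 10 log₁₀(1.32172) = 1.21 dB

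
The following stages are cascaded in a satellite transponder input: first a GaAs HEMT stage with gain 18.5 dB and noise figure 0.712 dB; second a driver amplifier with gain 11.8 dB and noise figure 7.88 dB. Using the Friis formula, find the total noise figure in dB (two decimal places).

Convert to linear (a loss of L dB is a gain of −L dB): F_i = 10^(NF_i/10), G_i = 10^(G_i,dB/10)
  Stage 1: F_1 = 10^(0.712/10) = 1.178, G_1 = 10^(18.5/10) = 70.79
  Stage 2: F_2 = 10^(7.88/10) = 6.138, G_2 = 10^(11.8/10) = 15.14
Friis cascade:
  F = 1.178 + (6.138 − 1)/70.79 = 1.251
NF = 10 log₁₀(1.251) = 0.97 dB

0.97 dB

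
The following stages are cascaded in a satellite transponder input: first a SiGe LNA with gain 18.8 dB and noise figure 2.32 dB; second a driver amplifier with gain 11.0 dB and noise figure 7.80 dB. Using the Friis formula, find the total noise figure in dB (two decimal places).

2.49 dB

Convert to linear (a loss of L dB is a gain of −L dB): F_i = 10^(NF_i/10), G_i = 10^(G_i,dB/10)
  Stage 1: F_1 = 10^(2.32/10) = 1.706, G_1 = 10^(18.8/10) = 75.86
  Stage 2: F_2 = 10^(7.80/10) = 6.026, G_2 = 10^(11.0/10) = 12.59
Friis cascade:
  F = 1.706 + (6.026 − 1)/75.86 = 1.772
NF = 10 log₁₀(1.772) = 2.49 dB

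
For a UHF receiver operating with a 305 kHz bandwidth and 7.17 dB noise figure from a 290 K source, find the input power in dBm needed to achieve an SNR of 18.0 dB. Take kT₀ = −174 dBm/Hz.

−94.0 dBm

Sensitivity = −174 + 10 log₁₀(B) + NF + SNR_min
= −174 + 54.84 + 7.17 + 18.0
= −93.99 dBm → −94.0 dBm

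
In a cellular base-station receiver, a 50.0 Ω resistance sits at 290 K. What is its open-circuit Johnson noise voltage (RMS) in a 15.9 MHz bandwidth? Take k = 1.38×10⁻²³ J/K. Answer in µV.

V_n = √(4kTRB)
4kTRB = 4 × 1.38×10⁻²³ × 290 × 5.00×10¹ × 1.59×10⁷ = 1.27×10⁻¹¹ V²
V_n = √(1.27×10⁻¹¹) = 3.57×10⁻⁶ V = 3.57 µV

3.57 µV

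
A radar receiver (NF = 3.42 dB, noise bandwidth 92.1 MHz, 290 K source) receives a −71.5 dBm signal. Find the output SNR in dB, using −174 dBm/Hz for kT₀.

19.4 dB

Noise floor: N = −174 + 10 log₁₀(B) + NF
10 log₁₀(9.21×10⁷) = 79.64 dB
N = −174 + 79.64 + 3.42 = −90.94 dBm
SNR = P_sig − N = −71.5 − (−90.94) = 19.44 dB → 19.4 dB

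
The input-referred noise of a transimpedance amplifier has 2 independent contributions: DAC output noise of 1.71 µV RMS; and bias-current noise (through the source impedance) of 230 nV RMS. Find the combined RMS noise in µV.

1.73 µV

Uncorrelated sources add in power (mean-square): V_tot = √(ΣV_i²)
V_tot = √[(1.71×10⁻⁶)² + (2.30×10⁻⁷)²] = 1.73×10⁻⁶ V = 1.73 µV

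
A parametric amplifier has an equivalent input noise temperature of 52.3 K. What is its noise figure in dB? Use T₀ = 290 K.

0.720 dB

F = 1 + T_e/T₀ = 1 + 52.3/290 = 1.18034
NF = 10 log₁₀(1.18034) = 0.720 dB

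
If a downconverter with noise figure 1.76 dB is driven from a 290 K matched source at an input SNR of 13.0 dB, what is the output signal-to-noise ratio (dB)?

By definition F = SNR_in/SNR_out, so in dB: SNR_out = SNR_in − NF
SNR_out = 13.0 − 1.76 = 11.24 dB

11.24 dB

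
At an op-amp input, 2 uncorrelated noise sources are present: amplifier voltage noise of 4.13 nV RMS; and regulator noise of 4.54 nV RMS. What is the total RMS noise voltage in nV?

6.14 nV

Uncorrelated sources add in power (mean-square): V_tot = √(ΣV_i²)
V_tot = √[(4.13×10⁻⁹)² + (4.54×10⁻⁹)²] = 6.14×10⁻⁹ V = 6.14 nV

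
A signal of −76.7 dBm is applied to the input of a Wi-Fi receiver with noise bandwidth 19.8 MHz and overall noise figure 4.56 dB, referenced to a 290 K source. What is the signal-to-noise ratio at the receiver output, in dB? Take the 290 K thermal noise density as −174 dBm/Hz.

19.8 dB

Noise floor: N = −174 + 10 log₁₀(B) + NF
10 log₁₀(1.98×10⁷) = 72.97 dB
N = −174 + 72.97 + 4.56 = −96.47 dBm
SNR = P_sig − N = −76.7 − (−96.47) = 19.77 dB → 19.8 dB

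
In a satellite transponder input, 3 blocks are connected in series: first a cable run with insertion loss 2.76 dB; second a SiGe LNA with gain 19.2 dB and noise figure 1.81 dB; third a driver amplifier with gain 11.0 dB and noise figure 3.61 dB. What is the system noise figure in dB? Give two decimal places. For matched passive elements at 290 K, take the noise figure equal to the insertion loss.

Convert to linear (a loss of L dB is a gain of −L dB): F_i = 10^(NF_i/10), G_i = 10^(G_i,dB/10)
  Stage 1: F_1 = 10^(2.76/10) = 1.888, G_1 = 10^(−2.76/10) = 0.5297
  Stage 2: F_2 = 10^(1.81/10) = 1.517, G_2 = 10^(19.2/10) = 83.18
  Stage 3: F_3 = 10^(3.61/10) = 2.296, G_3 = 10^(11.0/10) = 12.59
Friis cascade:
  F = 1.888 + (1.517 − 1)/0.5297 + (2.296 − 1)/44.06 = 2.894
NF = 10 log₁₀(2.894) = 4.61 dB

4.61 dB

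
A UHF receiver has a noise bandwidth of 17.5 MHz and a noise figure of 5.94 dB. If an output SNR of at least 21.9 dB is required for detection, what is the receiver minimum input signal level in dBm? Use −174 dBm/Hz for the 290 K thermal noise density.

Sensitivity = −174 + 10 log₁₀(B) + NF + SNR_min
= −174 + 72.43 + 5.94 + 21.9
= −73.73 dBm → −73.7 dBm

−73.7 dBm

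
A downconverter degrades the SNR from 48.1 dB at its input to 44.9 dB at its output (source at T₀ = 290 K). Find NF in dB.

NF (dB) = SNR_in(dB) − SNR_out(dB) when the source is at T₀
NF = 48.1 − 44.9 = 3.2 dB

3.2 dB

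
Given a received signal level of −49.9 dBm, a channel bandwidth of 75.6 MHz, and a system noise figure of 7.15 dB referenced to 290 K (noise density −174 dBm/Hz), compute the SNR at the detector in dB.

38.2 dB

Noise floor: N = −174 + 10 log₁₀(B) + NF
10 log₁₀(7.56×10⁷) = 78.79 dB
N = −174 + 78.79 + 7.15 = −88.06 dBm
SNR = P_sig − N = −49.9 − (−88.06) = 38.16 dB → 38.2 dB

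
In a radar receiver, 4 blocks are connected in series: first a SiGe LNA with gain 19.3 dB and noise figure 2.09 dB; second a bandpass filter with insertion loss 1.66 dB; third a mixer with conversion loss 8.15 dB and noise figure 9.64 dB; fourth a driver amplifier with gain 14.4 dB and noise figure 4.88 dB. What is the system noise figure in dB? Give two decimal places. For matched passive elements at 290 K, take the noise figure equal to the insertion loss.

3.01 dB

Convert to linear (a loss of L dB is a gain of −L dB): F_i = 10^(NF_i/10), G_i = 10^(G_i,dB/10)
  Stage 1: F_1 = 10^(2.09/10) = 1.618, G_1 = 10^(19.3/10) = 85.11
  Stage 2: F_2 = 10^(1.66/10) = 1.466, G_2 = 10^(−1.66/10) = 0.6823
  Stage 3: F_3 = 10^(9.64/10) = 9.204, G_3 = 10^(−8.15/10) = 0.1531
  Stage 4: F_4 = 10^(4.88/10) = 3.076, G_4 = 10^(14.4/10) = 27.54
Friis cascade:
  F = 1.618 + (1.466 − 1)/85.11 + (9.204 − 1)/58.08 + (3.076 − 1)/8.892 = 1.998
NF = 10 log₁₀(1.998) = 3.01 dB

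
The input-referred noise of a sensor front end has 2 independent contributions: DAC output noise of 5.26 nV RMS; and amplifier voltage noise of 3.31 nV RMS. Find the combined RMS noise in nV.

6.21 nV

Uncorrelated sources add in power (mean-square): V_tot = √(ΣV_i²)
V_tot = √[(5.26×10⁻⁹)² + (3.31×10⁻⁹)²] = 6.21×10⁻⁹ V = 6.21 nV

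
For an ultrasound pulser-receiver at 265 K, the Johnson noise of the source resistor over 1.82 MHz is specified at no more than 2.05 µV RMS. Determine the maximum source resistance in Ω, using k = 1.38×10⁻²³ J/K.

Johnson–Nyquist: V_n = √(4kTRB) ⇒ R = V_n² / (4kTB)
4kTB = 4 × 1.38×10⁻²³ × 265 × 1.82×10⁶ = 2.66×10⁻¹⁴
R = (2.05×10⁻⁶)² / 2.66×10⁻¹⁴ = 1.58×10² Ω = 158 Ω

158 Ω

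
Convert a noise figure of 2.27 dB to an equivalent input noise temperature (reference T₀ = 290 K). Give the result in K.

F = 10^(2.27/10) = 1.68655
T_e = (F − 1)·T₀ = (1.68655 − 1) × 290 = 199 K

199 K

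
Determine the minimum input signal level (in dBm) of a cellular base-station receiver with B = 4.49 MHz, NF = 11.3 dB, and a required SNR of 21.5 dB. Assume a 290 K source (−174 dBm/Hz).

Sensitivity = −174 + 10 log₁₀(B) + NF + SNR_min
= −174 + 66.52 + 11.3 + 21.5
= −74.68 dBm → −74.7 dBm

−74.7 dBm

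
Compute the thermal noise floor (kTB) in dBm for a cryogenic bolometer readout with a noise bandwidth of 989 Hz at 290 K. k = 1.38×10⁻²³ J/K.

P_n = kTB = 1.38×10⁻²³ × 290 × 9.89×10² = 3.96×10⁻¹⁸ W
In dBm: 10 log₁₀(3.96×10⁻¹⁸ / 10⁻³) = −144.0 dBm

−144.0 dBm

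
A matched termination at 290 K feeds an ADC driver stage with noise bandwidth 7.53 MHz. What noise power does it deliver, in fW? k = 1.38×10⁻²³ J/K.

P_n = kTB = 1.38×10⁻²³ × 290 × 7.53×10⁶ = 3.01×10⁻¹⁴ W = 30.1 fW

30.1 fW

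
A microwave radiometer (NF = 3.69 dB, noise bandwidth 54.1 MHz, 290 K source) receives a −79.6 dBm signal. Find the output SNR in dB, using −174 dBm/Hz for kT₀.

Noise floor: N = −174 + 10 log₁₀(B) + NF
10 log₁₀(5.41×10⁷) = 77.33 dB
N = −174 + 77.33 + 3.69 = −92.98 dBm
SNR = P_sig − N = −79.6 − (−92.98) = 13.38 dB → 13.4 dB

13.4 dB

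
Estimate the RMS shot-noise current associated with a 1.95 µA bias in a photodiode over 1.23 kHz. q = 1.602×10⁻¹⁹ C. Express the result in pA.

27.7 pA

I_n = √(2qI·B)
2qI·B = 2 × 1.602×10⁻¹⁹ × 1.95×10⁻⁶ × 1.23×10³ = 7.68×10⁻²² A²
I_n = √(7.68×10⁻²²) = 2.77×10⁻¹¹ A = 27.7 pA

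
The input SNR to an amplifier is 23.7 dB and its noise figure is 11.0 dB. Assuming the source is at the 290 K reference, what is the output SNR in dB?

By definition F = SNR_in/SNR_out, so in dB: SNR_out = SNR_in − NF
SNR_out = 23.7 − 11.0 = 12.7 dB

12.7 dB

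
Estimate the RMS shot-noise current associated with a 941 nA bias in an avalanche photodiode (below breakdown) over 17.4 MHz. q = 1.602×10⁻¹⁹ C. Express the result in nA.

I_n = √(2qI·B)
2qI·B = 2 × 1.602×10⁻¹⁹ × 9.41×10⁻⁷ × 1.74×10⁷ = 5.25×10⁻¹⁸ A²
I_n = √(5.25×10⁻¹⁸) = 2.29×10⁻⁹ A = 2.29 nA

2.29 nA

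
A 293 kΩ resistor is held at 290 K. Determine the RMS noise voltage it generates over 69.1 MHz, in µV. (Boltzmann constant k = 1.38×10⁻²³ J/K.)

V_n = √(4kTRB)
4kTRB = 4 × 1.38×10⁻²³ × 290 × 2.93×10⁵ × 6.91×10⁷ = 3.24×10⁻⁷ V²
V_n = √(3.24×10⁻⁷) = 5.69×10⁻⁴ V = 569 µV

569 µV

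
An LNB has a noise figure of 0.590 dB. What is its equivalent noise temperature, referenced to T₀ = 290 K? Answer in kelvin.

42.2 K

F = 10^(0.590/10) = 1.14551
T_e = (F − 1)·T₀ = (1.14551 − 1) × 290 = 42.2 K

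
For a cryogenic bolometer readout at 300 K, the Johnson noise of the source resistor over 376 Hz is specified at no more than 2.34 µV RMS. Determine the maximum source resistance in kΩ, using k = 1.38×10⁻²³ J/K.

Johnson–Nyquist: V_n = √(4kTRB) ⇒ R = V_n² / (4kTB)
4kTB = 4 × 1.38×10⁻²³ × 300 × 3.76×10² = 6.23×10⁻¹⁸
R = (2.34×10⁻⁶)² / 6.23×10⁻¹⁸ = 8.79×10⁵ Ω = 879 kΩ

879 kΩ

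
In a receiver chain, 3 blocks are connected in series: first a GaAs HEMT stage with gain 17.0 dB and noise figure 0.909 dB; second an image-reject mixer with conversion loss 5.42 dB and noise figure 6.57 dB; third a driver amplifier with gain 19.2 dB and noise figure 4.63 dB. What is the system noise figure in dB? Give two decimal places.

1.57 dB

Convert to linear (a loss of L dB is a gain of −L dB): F_i = 10^(NF_i/10), G_i = 10^(G_i,dB/10)
  Stage 1: F_1 = 10^(0.909/10) = 1.233, G_1 = 10^(17.0/10) = 50.12
  Stage 2: F_2 = 10^(6.57/10) = 4.539, G_2 = 10^(−5.42/10) = 0.2871
  Stage 3: F_3 = 10^(4.63/10) = 2.904, G_3 = 10^(19.2/10) = 83.18
Friis cascade:
  F = 1.233 + (4.539 − 1)/50.12 + (2.904 − 1)/14.39 = 1.436
NF = 10 log₁₀(1.436) = 1.57 dB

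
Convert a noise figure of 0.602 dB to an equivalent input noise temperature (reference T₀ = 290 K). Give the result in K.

F = 10^(0.602/10) = 1.14868
T_e = (F − 1)·T₀ = (1.14868 − 1) × 290 = 43.1 K

43.1 K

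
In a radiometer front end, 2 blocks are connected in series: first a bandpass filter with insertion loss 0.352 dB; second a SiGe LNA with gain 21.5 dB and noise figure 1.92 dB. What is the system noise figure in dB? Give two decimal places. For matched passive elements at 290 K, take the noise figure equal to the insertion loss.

Convert to linear (a loss of L dB is a gain of −L dB): F_i = 10^(NF_i/10), G_i = 10^(G_i,dB/10)
  Stage 1: F_1 = 10^(0.352/10) = 1.084, G_1 = 10^(−0.352/10) = 0.9221
  Stage 2: F_2 = 10^(1.92/10) = 1.556, G_2 = 10^(21.5/10) = 141.3
Friis cascade:
  F = 1.084 + (1.556 − 1)/0.9221 = 1.687
NF = 10 log₁₀(1.687) = 2.27 dB

2.27 dB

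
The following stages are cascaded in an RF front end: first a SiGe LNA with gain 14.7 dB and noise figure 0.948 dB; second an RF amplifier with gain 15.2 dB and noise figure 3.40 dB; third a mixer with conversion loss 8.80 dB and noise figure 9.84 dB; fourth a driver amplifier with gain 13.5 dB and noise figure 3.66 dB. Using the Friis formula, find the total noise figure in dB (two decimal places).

Convert to linear (a loss of L dB is a gain of −L dB): F_i = 10^(NF_i/10), G_i = 10^(G_i,dB/10)
  Stage 1: F_1 = 10^(0.948/10) = 1.244, G_1 = 10^(14.7/10) = 29.51
  Stage 2: F_2 = 10^(3.40/10) = 2.188, G_2 = 10^(15.2/10) = 33.11
  Stage 3: F_3 = 10^(9.84/10) = 9.638, G_3 = 10^(−8.80/10) = 0.1318
  Stage 4: F_4 = 10^(3.66/10) = 2.323, G_4 = 10^(13.5/10) = 22.39
Friis cascade:
  F = 1.244 + (2.188 − 1)/29.51 + (9.638 − 1)/977.2 + (2.323 − 1)/128.8 = 1.303
NF = 10 log₁₀(1.303) = 1.15 dB

1.15 dB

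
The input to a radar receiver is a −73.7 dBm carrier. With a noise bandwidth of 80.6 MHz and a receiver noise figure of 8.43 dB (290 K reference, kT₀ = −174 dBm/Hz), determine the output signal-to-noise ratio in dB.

Noise floor: N = −174 + 10 log₁₀(B) + NF
10 log₁₀(8.06×10⁷) = 79.06 dB
N = −174 + 79.06 + 8.43 = −86.51 dBm
SNR = P_sig − N = −73.7 − (−86.51) = 12.81 dB → 12.8 dB

12.8 dB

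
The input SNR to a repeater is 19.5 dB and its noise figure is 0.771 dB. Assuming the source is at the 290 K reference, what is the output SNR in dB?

18.729 dB

By definition F = SNR_in/SNR_out, so in dB: SNR_out = SNR_in − NF
SNR_out = 19.5 − 0.771 = 18.729 dB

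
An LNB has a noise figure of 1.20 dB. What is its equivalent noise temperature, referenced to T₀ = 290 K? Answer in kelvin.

F = 10^(1.20/10) = 1.31826
T_e = (F − 1)·T₀ = (1.31826 − 1) × 290 = 92.3 K

92.3 K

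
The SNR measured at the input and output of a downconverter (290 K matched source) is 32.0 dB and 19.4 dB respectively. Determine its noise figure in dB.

NF (dB) = SNR_in(dB) − SNR_out(dB) when the source is at T₀
NF = 32.0 − 19.4 = 12.6 dB

12.6 dB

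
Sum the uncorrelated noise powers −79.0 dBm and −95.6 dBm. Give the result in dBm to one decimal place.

−78.9 dBm

Convert to linear, add, convert back:
P₁ = 1.26×10⁻¹¹ W, P₂ = 2.75×10⁻¹³ W
P_tot = 1.29×10⁻¹¹ W → 10 log₁₀(P_tot / 10⁻³) = −78.9 dBm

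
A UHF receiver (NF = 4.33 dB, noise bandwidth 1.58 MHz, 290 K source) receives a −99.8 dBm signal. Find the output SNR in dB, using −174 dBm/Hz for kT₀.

7.9 dB

Noise floor: N = −174 + 10 log₁₀(B) + NF
10 log₁₀(1.58×10⁶) = 61.99 dB
N = −174 + 61.99 + 4.33 = −107.68 dBm
SNR = P_sig − N = −99.8 − (−107.68) = 7.88 dB → 7.9 dB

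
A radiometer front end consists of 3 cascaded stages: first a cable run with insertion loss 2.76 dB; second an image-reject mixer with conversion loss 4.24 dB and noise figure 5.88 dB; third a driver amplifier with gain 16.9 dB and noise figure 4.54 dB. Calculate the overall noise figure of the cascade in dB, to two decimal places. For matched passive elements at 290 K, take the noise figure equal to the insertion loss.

12.19 dB

Convert to linear (a loss of L dB is a gain of −L dB): F_i = 10^(NF_i/10), G_i = 10^(G_i,dB/10)
  Stage 1: F_1 = 10^(2.76/10) = 1.888, G_1 = 10^(−2.76/10) = 0.5297
  Stage 2: F_2 = 10^(5.88/10) = 3.873, G_2 = 10^(−4.24/10) = 0.3767
  Stage 3: F_3 = 10^(4.54/10) = 2.844, G_3 = 10^(16.9/10) = 48.98
Friis cascade:
  F = 1.888 + (3.873 − 1)/0.5297 + (2.844 − 1)/0.1995 = 16.56
NF = 10 log₁₀(16.56) = 12.19 dB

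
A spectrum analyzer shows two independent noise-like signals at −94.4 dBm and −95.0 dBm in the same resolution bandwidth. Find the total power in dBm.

−91.7 dBm

Convert to linear, add, convert back:
P₁ = 3.63×10⁻¹³ W, P₂ = 3.16×10⁻¹³ W
P_tot = 6.79×10⁻¹³ W → 10 log₁₀(P_tot / 10⁻³) = −91.7 dBm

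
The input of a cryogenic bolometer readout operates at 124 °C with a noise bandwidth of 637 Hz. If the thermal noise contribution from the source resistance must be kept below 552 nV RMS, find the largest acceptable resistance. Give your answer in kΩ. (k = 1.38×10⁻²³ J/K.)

21.8 kΩ

T = 124 °C + 273.15 = 397.15 K
Johnson–Nyquist: V_n = √(4kTRB) ⇒ R = V_n² / (4kTB)
4kTB = 4 × 1.38×10⁻²³ × 397.15 × 6.37×10² = 1.40×10⁻¹⁷
R = (5.52×10⁻⁷)² / 1.40×10⁻¹⁷ = 2.18×10⁴ Ω = 21.8 kΩ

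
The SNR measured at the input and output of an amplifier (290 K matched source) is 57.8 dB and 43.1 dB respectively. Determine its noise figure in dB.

14.7 dB

NF (dB) = SNR_in(dB) − SNR_out(dB) when the source is at T₀
NF = 57.8 − 43.1 = 14.7 dB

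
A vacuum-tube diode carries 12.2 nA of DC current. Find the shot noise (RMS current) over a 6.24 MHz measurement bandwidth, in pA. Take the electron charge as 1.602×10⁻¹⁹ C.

I_n = √(2qI·B)
2qI·B = 2 × 1.602×10⁻¹⁹ × 1.22×10⁻⁸ × 6.24×10⁶ = 2.44×10⁻²⁰ A²
I_n = √(2.44×10⁻²⁰) = 1.56×10⁻¹⁰ A = 156 pA

156 pA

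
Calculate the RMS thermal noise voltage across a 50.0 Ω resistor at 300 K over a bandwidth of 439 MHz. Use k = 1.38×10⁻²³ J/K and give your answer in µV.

19.1 µV

V_n = √(4kTRB)
4kTRB = 4 × 1.38×10⁻²³ × 300 × 5.00×10¹ × 4.39×10⁸ = 3.63×10⁻¹⁰ V²
V_n = √(3.63×10⁻¹⁰) = 1.91×10⁻⁵ V = 19.1 µV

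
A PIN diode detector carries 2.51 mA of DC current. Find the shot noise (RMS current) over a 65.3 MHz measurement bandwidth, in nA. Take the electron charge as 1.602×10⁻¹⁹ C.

I_n = √(2qI·B)
2qI·B = 2 × 1.602×10⁻¹⁹ × 2.51×10⁻³ × 6.53×10⁷ = 5.25×10⁻¹⁴ A²
I_n = √(5.25×10⁻¹⁴) = 2.29×10⁻⁷ A = 229 nA

229 nA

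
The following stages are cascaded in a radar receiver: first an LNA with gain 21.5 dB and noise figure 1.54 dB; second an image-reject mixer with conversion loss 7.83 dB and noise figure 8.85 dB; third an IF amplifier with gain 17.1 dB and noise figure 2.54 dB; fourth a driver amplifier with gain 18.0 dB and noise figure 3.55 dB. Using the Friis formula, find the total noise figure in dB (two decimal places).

Convert to linear (a loss of L dB is a gain of −L dB): F_i = 10^(NF_i/10), G_i = 10^(G_i,dB/10)
  Stage 1: F_1 = 10^(1.54/10) = 1.426, G_1 = 10^(21.5/10) = 141.3
  Stage 2: F_2 = 10^(8.85/10) = 7.674, G_2 = 10^(−7.83/10) = 0.1648
  Stage 3: F_3 = 10^(2.54/10) = 1.795, G_3 = 10^(17.1/10) = 51.29
  Stage 4: F_4 = 10^(3.55/10) = 2.265, G_4 = 10^(18.0/10) = 63.10
Friis cascade:
  F = 1.426 + (7.674 − 1)/141.3 + (1.795 − 1)/23.28 + (2.265 − 1)/1194 = 1.508
NF = 10 log₁₀(1.508) = 1.78 dB

1.78 dB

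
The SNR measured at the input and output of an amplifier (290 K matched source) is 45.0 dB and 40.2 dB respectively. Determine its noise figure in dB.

NF (dB) = SNR_in(dB) − SNR_out(dB) when the source is at T₀
NF = 45.0 − 40.2 = 4.8 dB

4.8 dB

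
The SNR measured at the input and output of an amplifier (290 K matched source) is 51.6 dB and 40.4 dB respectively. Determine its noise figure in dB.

11.2 dB

NF (dB) = SNR_in(dB) − SNR_out(dB) when the source is at T₀
NF = 51.6 − 40.4 = 11.2 dB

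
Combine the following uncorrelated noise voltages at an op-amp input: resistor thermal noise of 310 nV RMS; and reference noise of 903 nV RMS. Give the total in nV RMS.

Uncorrelated sources add in power (mean-square): V_tot = √(ΣV_i²)
V_tot = √[(3.10×10⁻⁷)² + (9.03×10⁻⁷)²] = 9.55×10⁻⁷ V = 955 nV

955 nV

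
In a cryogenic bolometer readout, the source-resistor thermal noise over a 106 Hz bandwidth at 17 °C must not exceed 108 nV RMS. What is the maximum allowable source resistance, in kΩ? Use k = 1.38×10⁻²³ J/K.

6.87 kΩ

T = 17 °C + 273.15 = 290.15 K
Johnson–Nyquist: V_n = √(4kTRB) ⇒ R = V_n² / (4kTB)
4kTB = 4 × 1.38×10⁻²³ × 290.15 × 1.06×10² = 1.70×10⁻¹⁸
R = (1.08×10⁻⁷)² / 1.70×10⁻¹⁸ = 6.87×10³ Ω = 6.87 kΩ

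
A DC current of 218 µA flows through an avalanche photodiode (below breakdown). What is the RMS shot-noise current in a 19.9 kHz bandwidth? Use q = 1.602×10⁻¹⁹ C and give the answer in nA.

1.18 nA

I_n = √(2qI·B)
2qI·B = 2 × 1.602×10⁻¹⁹ × 2.18×10⁻⁴ × 1.99×10⁴ = 1.39×10⁻¹⁸ A²
I_n = √(1.39×10⁻¹⁸) = 1.18×10⁻⁹ A = 1.18 nA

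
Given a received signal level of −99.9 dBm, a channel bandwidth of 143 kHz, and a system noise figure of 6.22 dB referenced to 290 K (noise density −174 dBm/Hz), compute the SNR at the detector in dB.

16.3 dB

Noise floor: N = −174 + 10 log₁₀(B) + NF
10 log₁₀(1.43×10⁵) = 51.55 dB
N = −174 + 51.55 + 6.22 = −116.23 dBm
SNR = P_sig − N = −99.9 − (−116.23) = 16.33 dB → 16.3 dB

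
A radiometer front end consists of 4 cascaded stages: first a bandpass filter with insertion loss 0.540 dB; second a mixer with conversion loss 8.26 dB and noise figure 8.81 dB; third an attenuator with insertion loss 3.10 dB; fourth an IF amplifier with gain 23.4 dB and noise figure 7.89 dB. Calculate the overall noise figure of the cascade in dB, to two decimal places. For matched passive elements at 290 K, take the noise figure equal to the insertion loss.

Convert to linear (a loss of L dB is a gain of −L dB): F_i = 10^(NF_i/10), G_i = 10^(G_i,dB/10)
  Stage 1: F_1 = 10^(0.540/10) = 1.132, G_1 = 10^(−0.540/10) = 0.8831
  Stage 2: F_2 = 10^(8.81/10) = 7.603, G_2 = 10^(−8.26/10) = 0.1493
  Stage 3: F_3 = 10^(3.10/10) = 2.042, G_3 = 10^(−3.10/10) = 0.4898
  Stage 4: F_4 = 10^(7.89/10) = 6.152, G_4 = 10^(23.4/10) = 218.8
Friis cascade:
  F = 1.132 + (7.603 − 1)/0.8831 + (2.042 − 1)/0.1318 + (6.152 − 1)/0.06457 = 96.30
NF = 10 log₁₀(96.30) = 19.84 dB

19.84 dB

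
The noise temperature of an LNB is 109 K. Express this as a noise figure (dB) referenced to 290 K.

F = 1 + T_e/T₀ = 1 + 109/290 = 1.37586
NF = 10 log₁₀(1.37586) = 1.39 dB

1.39 dB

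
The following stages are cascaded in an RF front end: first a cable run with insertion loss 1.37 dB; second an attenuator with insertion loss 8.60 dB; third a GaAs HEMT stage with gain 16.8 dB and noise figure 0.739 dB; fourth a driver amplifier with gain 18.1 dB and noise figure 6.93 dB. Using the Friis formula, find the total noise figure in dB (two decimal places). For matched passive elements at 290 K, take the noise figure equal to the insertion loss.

11.00 dB

Convert to linear (a loss of L dB is a gain of −L dB): F_i = 10^(NF_i/10), G_i = 10^(G_i,dB/10)
  Stage 1: F_1 = 10^(1.37/10) = 1.371, G_1 = 10^(−1.37/10) = 0.7295
  Stage 2: F_2 = 10^(8.60/10) = 7.244, G_2 = 10^(−8.60/10) = 0.1380
  Stage 3: F_3 = 10^(0.739/10) = 1.185, G_3 = 10^(16.8/10) = 47.86
  Stage 4: F_4 = 10^(6.93/10) = 4.932, G_4 = 10^(18.1/10) = 64.57
Friis cascade:
  F = 1.371 + (7.244 − 1)/0.7295 + (1.185 − 1)/0.1007 + (4.932 − 1)/4.819 = 12.59
NF = 10 log₁₀(12.59) = 11.00 dB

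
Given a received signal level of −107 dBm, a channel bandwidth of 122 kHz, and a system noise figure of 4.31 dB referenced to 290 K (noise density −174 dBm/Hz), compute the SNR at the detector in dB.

Noise floor: N = −174 + 10 log₁₀(B) + NF
10 log₁₀(1.22×10⁵) = 50.86 dB
N = −174 + 50.86 + 4.31 = −118.83 dBm
SNR = P_sig − N = −107 − (−118.83) = 11.83 dB → 11.8 dB

11.8 dB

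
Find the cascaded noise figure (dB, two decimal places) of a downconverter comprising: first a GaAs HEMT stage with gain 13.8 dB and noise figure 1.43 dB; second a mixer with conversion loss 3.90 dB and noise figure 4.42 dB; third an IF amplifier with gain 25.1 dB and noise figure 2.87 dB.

1.93 dB

Convert to linear (a loss of L dB is a gain of −L dB): F_i = 10^(NF_i/10), G_i = 10^(G_i,dB/10)
  Stage 1: F_1 = 10^(1.43/10) = 1.390, G_1 = 10^(13.8/10) = 23.99
  Stage 2: F_2 = 10^(4.42/10) = 2.767, G_2 = 10^(−3.90/10) = 0.4074
  Stage 3: F_3 = 10^(2.87/10) = 1.936, G_3 = 10^(25.1/10) = 323.6
Friis cascade:
  F = 1.390 + (2.767 − 1)/23.99 + (1.936 − 1)/9.772 = 1.559
NF = 10 log₁₀(1.559) = 1.93 dB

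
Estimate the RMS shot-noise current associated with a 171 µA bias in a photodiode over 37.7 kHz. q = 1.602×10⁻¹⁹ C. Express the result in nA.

I_n = √(2qI·B)
2qI·B = 2 × 1.602×10⁻¹⁹ × 1.71×10⁻⁴ × 3.77×10⁴ = 2.07×10⁻¹⁸ A²
I_n = √(2.07×10⁻¹⁸) = 1.44×10⁻⁹ A = 1.44 nA

1.44 nA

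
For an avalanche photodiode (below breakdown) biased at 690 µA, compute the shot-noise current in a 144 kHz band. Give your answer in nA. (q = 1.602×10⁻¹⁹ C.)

5.64 nA

I_n = √(2qI·B)
2qI·B = 2 × 1.602×10⁻¹⁹ × 6.90×10⁻⁴ × 1.44×10⁵ = 3.18×10⁻¹⁷ A²
I_n = √(3.18×10⁻¹⁷) = 5.64×10⁻⁹ A = 5.64 nA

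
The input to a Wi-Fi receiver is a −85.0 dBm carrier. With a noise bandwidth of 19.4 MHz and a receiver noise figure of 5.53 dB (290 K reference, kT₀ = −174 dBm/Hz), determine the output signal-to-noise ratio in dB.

10.6 dB

Noise floor: N = −174 + 10 log₁₀(B) + NF
10 log₁₀(1.94×10⁷) = 72.88 dB
N = −174 + 72.88 + 5.53 = −95.59 dBm
SNR = P_sig − N = −85.0 − (−95.59) = 10.59 dB → 10.6 dB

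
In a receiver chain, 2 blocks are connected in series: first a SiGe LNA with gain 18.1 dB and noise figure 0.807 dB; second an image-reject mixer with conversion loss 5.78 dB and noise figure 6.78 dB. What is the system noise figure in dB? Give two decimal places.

1.01 dB

Convert to linear (a loss of L dB is a gain of −L dB): F_i = 10^(NF_i/10), G_i = 10^(G_i,dB/10)
  Stage 1: F_1 = 10^(0.807/10) = 1.204, G_1 = 10^(18.1/10) = 64.57
  Stage 2: F_2 = 10^(6.78/10) = 4.764, G_2 = 10^(−5.78/10) = 0.2642
Friis cascade:
  F = 1.204 + (4.764 − 1)/64.57 = 1.263
NF = 10 log₁₀(1.263) = 1.01 dB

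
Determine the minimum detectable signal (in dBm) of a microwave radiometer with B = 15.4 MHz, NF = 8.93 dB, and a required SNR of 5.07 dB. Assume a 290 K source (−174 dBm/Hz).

−88.1 dBm

Sensitivity = −174 + 10 log₁₀(B) + NF + SNR_min
= −174 + 71.88 + 8.93 + 5.07
= −88.12 dBm → −88.1 dBm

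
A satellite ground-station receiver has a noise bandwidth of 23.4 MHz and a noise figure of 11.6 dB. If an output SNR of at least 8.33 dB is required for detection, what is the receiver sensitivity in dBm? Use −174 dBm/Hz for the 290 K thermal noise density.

−80.4 dBm

Sensitivity = −174 + 10 log₁₀(B) + NF + SNR_min
= −174 + 73.69 + 11.6 + 8.33
= −80.38 dBm → −80.4 dBm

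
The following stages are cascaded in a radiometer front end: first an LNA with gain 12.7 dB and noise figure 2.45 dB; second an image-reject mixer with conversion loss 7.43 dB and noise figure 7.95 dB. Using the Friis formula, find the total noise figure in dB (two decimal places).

3.09 dB

Convert to linear (a loss of L dB is a gain of −L dB): F_i = 10^(NF_i/10), G_i = 10^(G_i,dB/10)
  Stage 1: F_1 = 10^(2.45/10) = 1.758, G_1 = 10^(12.7/10) = 18.62
  Stage 2: F_2 = 10^(7.95/10) = 6.237, G_2 = 10^(−7.43/10) = 0.1807
Friis cascade:
  F = 1.758 + (6.237 − 1)/18.62 = 2.039
NF = 10 log₁₀(2.039) = 3.09 dB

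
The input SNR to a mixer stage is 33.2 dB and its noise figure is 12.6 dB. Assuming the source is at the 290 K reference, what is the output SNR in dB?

20.6 dB

By definition F = SNR_in/SNR_out, so in dB: SNR_out = SNR_in − NF
SNR_out = 33.2 − 12.6 = 20.6 dB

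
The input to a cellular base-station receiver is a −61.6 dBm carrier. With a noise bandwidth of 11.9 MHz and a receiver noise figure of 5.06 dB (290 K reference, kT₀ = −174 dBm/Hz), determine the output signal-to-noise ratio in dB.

36.6 dB

Noise floor: N = −174 + 10 log₁₀(B) + NF
10 log₁₀(1.19×10⁷) = 70.76 dB
N = −174 + 70.76 + 5.06 = −98.18 dBm
SNR = P_sig − N = −61.6 − (−98.18) = 36.58 dB → 36.6 dB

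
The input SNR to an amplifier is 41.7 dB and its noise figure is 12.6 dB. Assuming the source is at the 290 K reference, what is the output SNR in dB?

29.1 dB

By definition F = SNR_in/SNR_out, so in dB: SNR_out = SNR_in − NF
SNR_out = 41.7 − 12.6 = 29.1 dB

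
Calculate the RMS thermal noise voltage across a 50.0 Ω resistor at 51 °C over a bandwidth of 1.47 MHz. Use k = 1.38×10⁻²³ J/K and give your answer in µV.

1.15 µV

T = 51 °C + 273.15 = 324.15 K
V_n = √(4kTRB)
4kTRB = 4 × 1.38×10⁻²³ × 324.15 × 5.00×10¹ × 1.47×10⁶ = 1.32×10⁻¹² V²
V_n = √(1.32×10⁻¹²) = 1.15×10⁻⁶ V = 1.15 µV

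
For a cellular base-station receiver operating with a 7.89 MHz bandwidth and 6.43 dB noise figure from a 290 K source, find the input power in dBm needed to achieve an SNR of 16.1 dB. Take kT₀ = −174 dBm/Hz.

−82.5 dBm

Sensitivity = −174 + 10 log₁₀(B) + NF + SNR_min
= −174 + 68.97 + 6.43 + 16.1
= −82.50 dBm → −82.5 dBm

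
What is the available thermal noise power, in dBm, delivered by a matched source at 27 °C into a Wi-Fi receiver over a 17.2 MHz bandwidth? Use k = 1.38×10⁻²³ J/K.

T = 27 °C + 273.15 = 300.15 K
P_n = kTB = 1.38×10⁻²³ × 300.15 × 1.72×10⁷ = 7.12×10⁻¹⁴ W
In dBm: 10 log₁₀(7.12×10⁻¹⁴ / 10⁻³) = −101.5 dBm

−101.5 dBm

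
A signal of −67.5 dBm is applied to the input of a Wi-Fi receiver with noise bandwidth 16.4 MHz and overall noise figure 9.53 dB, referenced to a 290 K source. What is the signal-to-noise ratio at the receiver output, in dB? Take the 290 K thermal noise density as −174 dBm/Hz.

24.8 dB

Noise floor: N = −174 + 10 log₁₀(B) + NF
10 log₁₀(1.64×10⁷) = 72.15 dB
N = −174 + 72.15 + 9.53 = −92.32 dBm
SNR = P_sig − N = −67.5 − (−92.32) = 24.82 dB → 24.8 dB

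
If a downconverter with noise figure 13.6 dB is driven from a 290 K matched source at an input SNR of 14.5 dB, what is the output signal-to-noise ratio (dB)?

By definition F = SNR_in/SNR_out, so in dB: SNR_out = SNR_in − NF
SNR_out = 14.5 − 13.6 = 0.9 dB

0.9 dB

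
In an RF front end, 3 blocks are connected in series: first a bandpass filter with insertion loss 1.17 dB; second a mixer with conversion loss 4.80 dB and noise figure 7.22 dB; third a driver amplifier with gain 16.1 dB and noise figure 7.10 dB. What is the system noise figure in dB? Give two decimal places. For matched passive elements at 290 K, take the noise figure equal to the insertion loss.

Convert to linear (a loss of L dB is a gain of −L dB): F_i = 10^(NF_i/10), G_i = 10^(G_i,dB/10)
  Stage 1: F_1 = 10^(1.17/10) = 1.309, G_1 = 10^(−1.17/10) = 0.7638
  Stage 2: F_2 = 10^(7.22/10) = 5.272, G_2 = 10^(−4.80/10) = 0.3311
  Stage 3: F_3 = 10^(7.10/10) = 5.129, G_3 = 10^(16.1/10) = 40.74
Friis cascade:
  F = 1.309 + (5.272 − 1)/0.7638 + (5.129 − 1)/0.2529 = 23.23
NF = 10 log₁₀(23.23) = 13.66 dB

13.66 dB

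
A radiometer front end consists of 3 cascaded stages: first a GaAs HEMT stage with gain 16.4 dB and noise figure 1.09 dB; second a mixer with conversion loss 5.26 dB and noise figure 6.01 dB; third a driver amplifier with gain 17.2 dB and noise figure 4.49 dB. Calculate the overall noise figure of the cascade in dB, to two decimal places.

Convert to linear (a loss of L dB is a gain of −L dB): F_i = 10^(NF_i/10), G_i = 10^(G_i,dB/10)
  Stage 1: F_1 = 10^(1.09/10) = 1.285, G_1 = 10^(16.4/10) = 43.65
  Stage 2: F_2 = 10^(6.01/10) = 3.990, G_2 = 10^(−5.26/10) = 0.2979
  Stage 3: F_3 = 10^(4.49/10) = 2.812, G_3 = 10^(17.2/10) = 52.48
Friis cascade:
  F = 1.285 + (3.990 − 1)/43.65 + (2.812 − 1)/13.00 = 1.493
NF = 10 log₁₀(1.493) = 1.74 dB

1.74 dB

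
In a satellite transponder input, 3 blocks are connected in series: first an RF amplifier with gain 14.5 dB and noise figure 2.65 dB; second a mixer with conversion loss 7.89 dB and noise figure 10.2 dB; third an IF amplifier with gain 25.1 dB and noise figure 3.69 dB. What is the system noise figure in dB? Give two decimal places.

Convert to linear (a loss of L dB is a gain of −L dB): F_i = 10^(NF_i/10), G_i = 10^(G_i,dB/10)
  Stage 1: F_1 = 10^(2.65/10) = 1.841, G_1 = 10^(14.5/10) = 28.18
  Stage 2: F_2 = 10^(10.2/10) = 10.47, G_2 = 10^(−7.89/10) = 0.1626
  Stage 3: F_3 = 10^(3.69/10) = 2.339, G_3 = 10^(25.1/10) = 323.6
Friis cascade:
  F = 1.841 + (10.47 − 1)/28.18 + (2.339 − 1)/4.581 = 2.469
NF = 10 log₁₀(2.469) = 3.93 dB

3.93 dB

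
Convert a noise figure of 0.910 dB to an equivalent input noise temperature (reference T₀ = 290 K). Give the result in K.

67.6 K

F = 10^(0.910/10) = 1.2331
T_e = (F − 1)·T₀ = (1.2331 − 1) × 290 = 67.6 K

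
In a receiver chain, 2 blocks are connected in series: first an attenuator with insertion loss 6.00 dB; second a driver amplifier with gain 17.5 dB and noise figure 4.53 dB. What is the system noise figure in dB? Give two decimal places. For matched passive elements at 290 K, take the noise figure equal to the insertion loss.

Convert to linear (a loss of L dB is a gain of −L dB): F_i = 10^(NF_i/10), G_i = 10^(G_i,dB/10)
  Stage 1: F_1 = 10^(6.00/10) = 3.981, G_1 = 10^(−6.00/10) = 0.2512
  Stage 2: F_2 = 10^(4.53/10) = 2.838, G_2 = 10^(17.5/10) = 56.23
Friis cascade:
  F = 3.981 + (2.838 − 1)/0.2512 = 11.30
NF = 10 log₁₀(11.30) = 10.53 dB

10.53 dB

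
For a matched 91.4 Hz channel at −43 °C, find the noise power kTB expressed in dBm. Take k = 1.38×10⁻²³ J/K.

−155.4 dBm

T = −43 °C + 273.15 = 230.15 K
P_n = kTB = 1.38×10⁻²³ × 230.15 × 9.14×10¹ = 2.90×10⁻¹⁹ W
In dBm: 10 log₁₀(2.90×10⁻¹⁹ / 10⁻³) = −155.4 dBm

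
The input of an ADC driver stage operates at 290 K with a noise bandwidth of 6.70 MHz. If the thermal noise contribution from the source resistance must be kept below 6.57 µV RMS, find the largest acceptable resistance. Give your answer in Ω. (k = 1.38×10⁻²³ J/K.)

Johnson–Nyquist: V_n = √(4kTRB) ⇒ R = V_n² / (4kTB)
4kTB = 4 × 1.38×10⁻²³ × 290 × 6.70×10⁶ = 1.07×10⁻¹³
R = (6.57×10⁻⁶)² / 1.07×10⁻¹³ = 4.02×10² Ω = 402 Ω

402 Ω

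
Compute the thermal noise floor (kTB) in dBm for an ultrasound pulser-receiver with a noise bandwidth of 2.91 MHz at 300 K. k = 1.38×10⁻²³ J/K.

P_n = kTB = 1.38×10⁻²³ × 300 × 2.91×10⁶ = 1.20×10⁻¹⁴ W
In dBm: 10 log₁₀(1.20×10⁻¹⁴ / 10⁻³) = −109.2 dBm

−109.2 dBm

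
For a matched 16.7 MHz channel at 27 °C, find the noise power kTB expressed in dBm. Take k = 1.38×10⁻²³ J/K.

−101.6 dBm

T = 27 °C + 273.15 = 300.15 K
P_n = kTB = 1.38×10⁻²³ × 300.15 × 1.67×10⁷ = 6.92×10⁻¹⁴ W
In dBm: 10 log₁₀(6.92×10⁻¹⁴ / 10⁻³) = −101.6 dBm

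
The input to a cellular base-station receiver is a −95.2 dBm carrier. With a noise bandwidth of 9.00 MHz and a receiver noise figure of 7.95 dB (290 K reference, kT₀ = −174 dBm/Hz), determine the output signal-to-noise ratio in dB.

1.3 dB

Noise floor: N = −174 + 10 log₁₀(B) + NF
10 log₁₀(9.00×10⁶) = 69.54 dB
N = −174 + 69.54 + 7.95 = −96.51 dBm
SNR = P_sig − N = −95.2 − (−96.51) = 1.31 dB → 1.3 dB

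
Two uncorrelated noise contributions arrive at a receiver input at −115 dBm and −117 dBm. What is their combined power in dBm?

−112.9 dBm

Convert to linear, add, convert back:
P₁ = 3.16×10⁻¹⁵ W, P₂ = 2.00×10⁻¹⁵ W
P_tot = 5.16×10⁻¹⁵ W → 10 log₁₀(P_tot / 10⁻³) = −112.9 dBm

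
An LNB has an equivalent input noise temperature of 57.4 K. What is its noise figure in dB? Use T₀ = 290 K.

0.784 dB

F = 1 + T_e/T₀ = 1 + 57.4/290 = 1.19793
NF = 10 log₁₀(1.19793) = 0.784 dB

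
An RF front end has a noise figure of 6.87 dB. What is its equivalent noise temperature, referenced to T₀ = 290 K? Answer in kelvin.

1121 K

F = 10^(6.87/10) = 4.86407
T_e = (F − 1)·T₀ = (4.86407 − 1) × 290 = 1121 K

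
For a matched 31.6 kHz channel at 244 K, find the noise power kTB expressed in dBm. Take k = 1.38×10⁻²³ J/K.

−129.7 dBm

P_n = kTB = 1.38×10⁻²³ × 244 × 3.16×10⁴ = 1.06×10⁻¹⁶ W
In dBm: 10 log₁₀(1.06×10⁻¹⁶ / 10⁻³) = −129.7 dBm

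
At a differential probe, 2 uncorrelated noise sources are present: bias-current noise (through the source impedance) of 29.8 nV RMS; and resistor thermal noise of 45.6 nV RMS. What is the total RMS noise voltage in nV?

Uncorrelated sources add in power (mean-square): V_tot = √(ΣV_i²)
V_tot = √[(2.98×10⁻⁸)² + (4.56×10⁻⁸)²] = 5.45×10⁻⁸ V = 54.5 nV

54.5 nV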